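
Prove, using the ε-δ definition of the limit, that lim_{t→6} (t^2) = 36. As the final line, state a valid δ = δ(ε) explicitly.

δ = min(1, ε/13)

Suppose ε > 0. We seek δ > 0 with 0 < |t − 6| < δ ⇒ |t^2 − 36| < ε.
Factor: t^2 − 36 = (t − 6)(t + 6), so |t^2 − 36| = |t − 6|·|t + 6|.
Restrict δ ≤ 1. Then |t − 6| < 1 gives |t| < 7, so by the triangle inequality |t + 6| ≤ 7 + 6 = 13.
Hence |t^2 − 36| ≤ 13|t − 6|, which is < ε once |t − 6| < ε/13.
Take δ = min(1, ε/13). If 0 < |t − 6| < δ then both bounds hold and |t^2 − 36| ≤ 13|t − 6| < 13·(ε/13) = ε.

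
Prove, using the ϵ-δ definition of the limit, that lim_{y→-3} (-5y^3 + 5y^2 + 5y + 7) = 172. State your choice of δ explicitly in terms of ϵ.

δ = min(1, ϵ/215)

Fix ϵ > 0. We want δ > 0 such that 0 < |y + 3| < δ implies |(-5y^3 + 5y^2 + 5y + 7) − 172| < ϵ.
(-5y^3 + 5y^2 + 5y + 7) − 172 = -5y^3 + 5y^2 + 5y - 165 = (y + 3)(-5y^2 + 20y - 55).
So |(-5y^3 + 5y^2 + 5y + 7) − 172| = |y + 3|·|-5y^2 + 20y - 55|.
Require δ ≤ 1. Then |y + 3| < 1 gives |y| < 4, and by the triangle inequality |-5y^2 + 20y - 55| ≤ 5·4^2 + 20·4 + 55 = 215.
Hence |(-5y^3 + 5y^2 + 5y + 7) − 172| ≤ 215|y + 3| < ϵ provided |y + 3| < ϵ/215.
Choosing δ = min(1, ϵ/215) ensures both conditions, hence |(-5y^3 + 5y^2 + 5y + 7) − 172| < ϵ.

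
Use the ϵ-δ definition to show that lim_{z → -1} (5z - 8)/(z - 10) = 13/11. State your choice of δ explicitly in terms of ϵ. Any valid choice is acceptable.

Suppose ϵ > 0. We want δ > 0 with 0 < |z + 1| < δ ⇒ |(5z - 8)/(z - 10) − (13/11)| < ϵ.
Combining over a common denominator, (5z - 8)/(z - 10) − (13/11) = [(5z - 8)·(-11) − (-13)·(z - 10)] / [(-11)·(z - 10)] = -42(z + 1) / ((-11)(z - 10)).
So |(5z - 8)/(z - 10) − (13/11)| = 42|z + 1| / (11·|z − 10|).
Require δ ≤ 11/2, so |z − 10| ≥ |-11| − |z + 1| > 11 − 11/2 = 11/2.
Hence |(5z - 8)/(z - 10) − (13/11)| < 42|z + 1|/(11·(11/2)) = (84/121)|z + 1|, which is < ϵ once |z + 1| < (121/84)ϵ.
Take δ = min(11/2, (121/84)ϵ). Then 0 < |z + 1| < δ forces both bounds, so |(5z - 8)/(z - 10) − (13/11)| < ϵ.

δ = min(11/2, (121/84)ϵ)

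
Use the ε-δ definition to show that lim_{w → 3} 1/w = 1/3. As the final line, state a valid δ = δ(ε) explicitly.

Suppose ε > 0. We seek δ > 0 such that 0 < |w − 3| < δ implies |1/w − (1/3)| < ε.
|1/w − (1/3)| = |3 − w|/(3·|w|) = |w − 3|/(3|w|).
Require δ ≤ 3/2 so that |w| > 3 − 3/2 = 3/2, hence 3|w| > 9/2.
Then |1/w − (1/3)| < |w − 3|/(9/2), which is < ε when |w − 3| < (9/2)ε.
Take δ = min(3/2, (9/2)ε). Then 0 < |w − 3| < δ gives both |w − 3| < 3/2 and |w − 3| < (9/2)ε, so |1/w − (1/3)| < ε.

δ = min(3/2, (9/2)ε)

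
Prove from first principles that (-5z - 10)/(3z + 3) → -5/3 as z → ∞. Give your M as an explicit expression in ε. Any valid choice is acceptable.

Let ε > 0. We seek M > 0 such that z > M implies |(-5z - 10)/(3z + 3) + 5/3| < ε.
(-5z - 10)/(3z + 3) + 5/3 = (3(-5z - 10) − (-5)(3z + 3)) / (3(3z + 3)) = -15/(3(3z + 3)).
For z > 0 we have 3z + 3 > 3z, so |(-5z - 10)/(3z + 3) + 5/3| = 15/(3(3z + 3)) < 15/(3·3z) = (5/3)/z.
Thus |(-5z - 10)/(3z + 3) + 5/3| < ε whenever z > (5/3)/ε.
Take M = (5/3)/ε. If z > M then |(-5z - 10)/(3z + 3) + 5/3| < (5/3)/z < ε.

M = (5/3)/ε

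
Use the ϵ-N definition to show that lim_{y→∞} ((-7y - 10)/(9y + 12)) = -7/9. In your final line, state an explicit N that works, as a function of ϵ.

N = (2/27)/ϵ

Let ϵ > 0 be given. We seek N > 0 such that y > N implies |(-7y - 10)/(9y + 12) + 7/9| < ϵ.
(-7y - 10)/(9y + 12) + 7/9 = (9(-7y - 10) − (-7)(9y + 12)) / (9(9y + 12)) = -6/(9(9y + 12)).
For y > 0 we have 9y + 12 > 9y, so |(-7y - 10)/(9y + 12) + 7/9| = 6/(9(9y + 12)) < 6/(9·9y) = (2/27)/y.
Thus |(-7y - 10)/(9y + 12) + 7/9| < ϵ whenever y > (2/27)/ϵ.
Take N = (2/27)/ϵ. If y > N then |(-7y - 10)/(9y + 12) + 7/9| < (2/27)/y < ϵ.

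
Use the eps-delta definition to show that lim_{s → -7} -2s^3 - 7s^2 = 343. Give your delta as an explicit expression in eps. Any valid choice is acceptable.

Fix eps > 0. We want delta > 0 such that 0 < |s + 7| < delta implies |(-2s^3 - 7s^2) − 343| < eps.
(-2s^3 - 7s^2) − 343 = -2s^3 - 7s^2 - 343 = (s + 7)(-2s^2 + 7s - 49).
So |(-2s^3 - 7s^2) − 343| = |s + 7|·|-2s^2 + 7s - 49|.
Require delta ≤ 2. Then |s + 7| < 2 gives |s| < 9, and by the triangle inequality |-2s^2 + 7s - 49| ≤ 2·9^2 + 7·9 + 49 = 274.
Hence |(-2s^3 - 7s^2) − 343| ≤ 274|s + 7| < eps provided |s + 7| < eps/274.
Choosing delta = min(2, eps/274) ensures both conditions, hence |(-2s^3 - 7s^2) − 343| < eps.

delta = min(2, eps/274)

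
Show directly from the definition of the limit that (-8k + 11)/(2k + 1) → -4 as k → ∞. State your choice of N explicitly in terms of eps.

Let eps > 0 be given. For k ≥ 1, |(-8k + 11)/(2k + 1) + 4| = |30|/(2(2k + 1)) = 30/(2(2k + 1)).
Since 2k + 1 ≥ 2k for k ≥ 1, this is ≤ 30/(2·2k) = (15/2)/k.
So |(-8k + 11)/(2k + 1) + 4| < eps whenever k > (15/2)/eps.
Take N = (15/2)/eps. If k > N then |(-8k + 11)/(2k + 1) + 4| ≤ (15/2)/k < eps.

N = (15/2)/eps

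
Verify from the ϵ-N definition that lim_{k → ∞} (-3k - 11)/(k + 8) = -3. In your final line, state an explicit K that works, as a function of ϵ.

Let ϵ > 0. For k ≥ 1, |(-3k - 11)/(k + 8) + 3| = |13|/((k + 8)) = 13/((k + 8)).
Since k + 8 ≥ k for k ≥ 1, this is ≤ 13/(k) = 13/k.
So |(-3k - 11)/(k + 8) + 3| < ϵ whenever k > 13/ϵ.
Take K = 13/ϵ. If k > K then |(-3k - 11)/(k + 8) + 3| ≤ 13/k < ϵ.

K = 13/ϵ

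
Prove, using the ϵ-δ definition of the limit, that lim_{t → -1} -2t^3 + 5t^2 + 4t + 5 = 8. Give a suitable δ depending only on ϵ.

δ = min(1, ϵ/25)

Let ϵ > 0 be given. We want δ > 0 such that 0 < |t + 1| < δ implies |(-2t^3 + 5t^2 + 4t + 5) − 8| < ϵ.
(-2t^3 + 5t^2 + 4t + 5) − 8 = -2t^3 + 5t^2 + 4t - 3 = (t + 1)(-2t^2 + 7t - 3).
So |(-2t^3 + 5t^2 + 4t + 5) − 8| = |t + 1|·|-2t^2 + 7t - 3|.
Require δ ≤ 1. Then |t + 1| < 1 gives |t| < 2, and by the triangle inequality |-2t^2 + 7t - 3| ≤ 2·2^2 + 7·2 + 3 = 25.
Hence |(-2t^3 + 5t^2 + 4t + 5) − 8| ≤ 25|t + 1| < ϵ provided |t + 1| < ϵ/25.
Choosing δ = min(1, ϵ/25) ensures both conditions, hence |(-2t^3 + 5t^2 + 4t + 5) − 8| < ϵ.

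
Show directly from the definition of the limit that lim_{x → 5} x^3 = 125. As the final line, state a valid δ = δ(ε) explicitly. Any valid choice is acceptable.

δ = min(1, ε/91)

Suppose ε > 0. We seek δ > 0 with 0 < |x − 5| < δ ⇒ |x^3 − 125| < ε.
Factor: x^3 − 125 = (x − 5)(x^2 + 5x + 25), so |x^3 − 125| = |x − 5|·|x^2 + 5x + 25|.
Impose δ ≤ 1 so that |x| < 6; then |x^2 + 5x + 25| ≤ 91.
Hence |x^3 − 125| ≤ 91|x − 5|, which is < ε once |x − 5| < ε/91.
Take δ = min(1, ε/91). If 0 < |x − 5| < δ then both bounds hold and |x^3 − 125| ≤ 91|x − 5| < 91·(ε/91) = ε.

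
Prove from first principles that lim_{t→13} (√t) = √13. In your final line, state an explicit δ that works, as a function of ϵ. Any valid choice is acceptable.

δ = min(13, √13·ϵ)

Let ϵ > 0. We want δ > 0 such that 0 < |t − 13| < δ implies |√t − √13| < ϵ.
Multiplying by the conjugate, |√t − √13| = |t − 13|/(√t + √13).
Restrict δ ≤ 13 so that |t − 13| < 13 forces t > 0, and then √t + √13 > √13.
Hence |√t − √13| < |t − 13|/√13, which is < ϵ once |t − 13| < √13·ϵ.
Take δ = min(13, √13·ϵ). If 0 < |t − 13| < δ then t > 0 and |√t − √13| < |t − 13|/√13 < ϵ.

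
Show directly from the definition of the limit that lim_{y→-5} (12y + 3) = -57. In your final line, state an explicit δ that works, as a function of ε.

Fix ε > 0. We need δ > 0 so that 0 < |y + 5| < δ implies |(12y + 3) + 57| < ε.
|(12y + 3) + 57| = |12y + 60| = 12|y + 5|.
Thus it suffices that |y + 5| < ε/12.
Choosing δ = ε/12 gives |(12y + 3) + 57| = 12|y + 5| < ε whenever |y + 5| < δ.

δ = ε/12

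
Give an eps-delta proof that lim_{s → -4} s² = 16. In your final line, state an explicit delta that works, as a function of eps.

Let eps > 0. We seek delta > 0 with 0 < |s + 4| < delta ⇒ |s² − 16| < eps.
Factor: s² − 16 = (s + 4)(s - 4), so |s² − 16| = |s + 4|·|s - 4|.
Impose delta ≤ 1 so that |s| < 5; then |s - 4| ≤ 9.
Hence |s² − 16| ≤ 9|s + 4|, which is < eps once |s + 4| < eps/9.
Take delta = min(1, eps/9). If 0 < |s + 4| < delta then both bounds hold and |s² − 16| ≤ 9|s + 4| < 9·(eps/9) = eps.

delta = min(1, eps/9)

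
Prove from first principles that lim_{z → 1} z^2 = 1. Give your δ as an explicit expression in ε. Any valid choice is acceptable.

δ = min(1, ε/3)

Fix ε > 0. We seek δ > 0 with 0 < |z − 1| < δ ⇒ |z^2 − 1| < ε.
Factor: z^2 − 1 = (z − 1)(z + 1), so |z^2 − 1| = |z − 1|·|z + 1|.
Restrict δ ≤ 1. Then |z − 1| < 1 gives |z| < 2, so by the triangle inequality |z + 1| ≤ 2 + 1 = 3.
Hence |z^2 − 1| ≤ 3|z − 1|, which is < ε once |z − 1| < ε/3.
Take δ = min(1, ε/3). If 0 < |z − 1| < δ then both bounds hold and |z^2 − 1| ≤ 3|z − 1| < 3·(ε/3) = ε.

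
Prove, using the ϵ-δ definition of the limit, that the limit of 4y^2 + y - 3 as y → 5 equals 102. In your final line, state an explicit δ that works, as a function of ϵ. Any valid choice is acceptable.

Fix ϵ > 0. We want δ > 0 such that 0 < |y − 5| < δ implies |(4y^2 + y - 3) − 102| < ϵ.
(4y^2 + y - 3) − 102 = 4y^2 + y - 105 = (y − 5)(4y + 21).
So |(4y^2 + y - 3) − 102| = |y − 5|·|4y + 21|.
Assume first that |y − 5| < 1, so |y| < 6. Then |4y + 21| ≤ 4·6 + 21 = 45.
Hence |(4y^2 + y - 3) − 102| ≤ 45|y − 5| < ϵ provided |y − 5| < ϵ/45.
Take δ = min(1, ϵ/45). Then 0 < |y − 5| < δ gives both |y − 5| < 1 and |y − 5| < ϵ/45, so |(4y^2 + y - 3) − 102| < ϵ.

δ = min(1, ϵ/45)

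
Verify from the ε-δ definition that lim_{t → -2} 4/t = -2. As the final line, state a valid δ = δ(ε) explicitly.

δ = min(1, (1/2)ε)

Let ε > 0 be given. We seek δ > 0 such that 0 < |t + 2| < δ implies |4/t + 2| < ε.
|4/t + 2| = 4·|-2 − t|/(2·|t|) = 4|t + 2|/(2|t|).
Require δ ≤ 1 so that |t| > 2 − 1 = 1, hence 2|t| > 2.
Then |4/t + 2| < 4|t + 2|/2, which is < ε when |t + 2| < (1/2)ε.
Take δ = min(1, (1/2)ε). Then 0 < |t + 2| < δ gives both |t + 2| < 1 and |t + 2| < (1/2)ε, so |4/t + 2| < ε.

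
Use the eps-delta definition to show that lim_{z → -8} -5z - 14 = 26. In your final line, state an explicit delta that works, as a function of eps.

delta = eps/5

Let eps > 0 be given. We need delta > 0 so that 0 < |z + 8| < delta implies |(-5z - 14) − 26| < eps.
|(-5z - 14) − 26| = |-5z - 40| = 5|z + 8|.
So 5|z + 8| < eps exactly when |z + 8| < eps/5.
Choosing delta = eps/5 gives |(-5z - 14) − 26| = 5|z + 8| < eps whenever |z + 8| < delta.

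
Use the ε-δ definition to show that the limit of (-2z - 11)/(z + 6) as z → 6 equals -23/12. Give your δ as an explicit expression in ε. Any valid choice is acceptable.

Let ε > 0. We want δ > 0 with 0 < |z − 6| < δ ⇒ |(-2z - 11)/(z + 6) + 23/12| < ε.
Combining over a common denominator, (-2z - 11)/(z + 6) + 23/12 = [(-2z - 11)·12 − (-23)·(z + 6)] / [12·(z + 6)] = -1(z − 6) / (12(z + 6)).
So |(-2z - 11)/(z + 6) + 23/12| = |z − 6| / (12·|z + 6|).
Restrict δ ≤ 6. Then |z − 6| < 6 gives |z + 6| = |(z − 6) + 12| ≥ 12 − 6 = 6.
Hence |(-2z - 11)/(z + 6) + 23/12| < |z − 6|/(12·6) = (1/72)|z − 6|, which is < ε once |z − 6| < 72ε.
Take δ = min(6, 72ε). Then 0 < |z − 6| < δ forces both bounds, so |(-2z - 11)/(z + 6) + 23/12| < ε.

δ = min(6, 72ε)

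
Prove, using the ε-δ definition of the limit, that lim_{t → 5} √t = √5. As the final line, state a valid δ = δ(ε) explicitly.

δ = min(5, √5·ε)

Let ε > 0 be given. We want δ > 0 such that 0 < |t − 5| < δ implies |√t − √5| < ε.
Rationalise: √t − √5 = (t − 5)/(√t + √5), so |√t − √5| = |t − 5|/(√t + √5).
Restrict δ ≤ 5 so that |t − 5| < 5 forces t > 0, and then √t + √5 > √5.
Hence |√t − √5| < |t − 5|/√5, which is < ε once |t − 5| < √5·ε.
Take δ = min(5, √5·ε). If 0 < |t − 5| < δ then t > 0 and |√t − √5| < |t − 5|/√5 < ε.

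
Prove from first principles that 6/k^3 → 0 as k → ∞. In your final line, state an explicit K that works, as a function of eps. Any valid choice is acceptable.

Let eps > 0 be given. For k ≥ 1, |6/k^3 − 0| = 6/k^3.
6/k^3 < eps ⇔ k^3 > 6/eps ⇔ k > (6/eps)^{1/3}.
Take K = (6/eps)^{1/3}. Then k > K implies 6/k^3 < eps.

K = (6/eps)^{1/3}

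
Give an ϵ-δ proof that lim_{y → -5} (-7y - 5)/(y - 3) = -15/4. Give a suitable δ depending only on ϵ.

δ = min(4, (16/13)ϵ)

Fix ϵ > 0. We want δ > 0 with 0 < |y + 5| < δ ⇒ |(-7y - 5)/(y - 3) + 15/4| < ϵ.
Combining over a common denominator, (-7y - 5)/(y - 3) + 15/4 = [(-7y - 5)·(-8) − 30·(y - 3)] / [(-8)·(y - 3)] = 26(y + 5) / ((-8)(y - 3)).
So |(-7y - 5)/(y - 3) + 15/4| = 26|y + 5| / (8·|y − 3|).
Require δ ≤ 4, so |y − 3| ≥ |-8| − |y + 5| > 8 − 4 = 4.
Hence |(-7y - 5)/(y - 3) + 15/4| < 26|y + 5|/(8·4) = (13/16)|y + 5|, which is < ϵ once |y + 5| < (16/13)ϵ.
Take δ = min(4, (16/13)ϵ). Then 0 < |y + 5| < δ forces both bounds, so |(-7y - 5)/(y - 3) + 15/4| < ϵ.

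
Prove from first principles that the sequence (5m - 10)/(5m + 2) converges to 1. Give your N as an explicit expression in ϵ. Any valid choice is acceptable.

N = (12/5)/ϵ

Suppose ϵ > 0. For m ≥ 1, |(5m - 10)/(5m + 2) − 1| = |-60|/(5(5m + 2)) = 60/(5(5m + 2)).
Since 5m + 2 ≥ 5m for m ≥ 1, this is ≤ 60/(5·5m) = (12/5)/m.
So |(5m - 10)/(5m + 2) − 1| < ϵ whenever m > (12/5)/ϵ.
Take N = (12/5)/ϵ. If m > N then |(5m - 10)/(5m + 2) − 1| ≤ (12/5)/m < ϵ.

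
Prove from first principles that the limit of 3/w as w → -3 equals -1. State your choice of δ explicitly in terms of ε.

δ = min(3/2, (3/2)ε)

Let ε > 0 be given. We seek δ > 0 such that 0 < |w + 3| < δ implies |3/w + 1| < ε.
|3/w + 1| = 3·|-3 − w|/(3·|w|) = 3|w + 3|/(3|w|).
Require δ ≤ 3/2 so that |w| > 3 − 3/2 = 3/2, hence 3|w| > 9/2.
Then |3/w + 1| < 3|w + 3|/(9/2), which is < ε when |w + 3| < (3/2)ε.
Take δ = min(3/2, (3/2)ε). Then 0 < |w + 3| < δ gives both |w + 3| < 3/2 and |w + 3| < (3/2)ε, so |3/w + 1| < ε.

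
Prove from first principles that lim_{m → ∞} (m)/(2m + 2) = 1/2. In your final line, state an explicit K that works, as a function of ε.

Let ε > 0. For m ≥ 1, |(m)/(2m + 2) − (1/2)| = |-2|/(2(2m + 2)) = 2/(2(2m + 2)).
Since 2m + 2 ≥ 2m for m ≥ 1, this is ≤ 2/(2·2m) = (1/2)/m.
So |(m)/(2m + 2) − (1/2)| < ε whenever m > (1/2)/ε.
Take K = (1/2)/ε. If m > K then |(m)/(2m + 2) − (1/2)| ≤ (1/2)/m < ε.

K = (1/2)/ε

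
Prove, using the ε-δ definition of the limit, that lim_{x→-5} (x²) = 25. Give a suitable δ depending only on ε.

δ = min(1, ε/11)

Let ε > 0. We seek δ > 0 with 0 < |x + 5| < δ ⇒ |x² − 25| < ε.
Factor: x² − 25 = (x + 5)(x - 5), so |x² − 25| = |x + 5|·|x - 5|.
Impose δ ≤ 1 so that |x| < 6; then |x - 5| ≤ 11.
Hence |x² − 25| ≤ 11|x + 5|, which is < ε once |x + 5| < ε/11.
Take δ = min(1, ε/11). If 0 < |x + 5| < δ then both bounds hold and |x² − 25| ≤ 11|x + 5| < 11·(ε/11) = ε.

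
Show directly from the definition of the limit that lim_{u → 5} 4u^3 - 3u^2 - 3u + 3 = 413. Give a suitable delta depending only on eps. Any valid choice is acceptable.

Suppose eps > 0. We want delta > 0 such that 0 < |u − 5| < delta implies |(4u^3 - 3u^2 - 3u + 3) − 413| < eps.
(4u^3 - 3u^2 - 3u + 3) − 413 = 4u^3 - 3u^2 - 3u - 410 = (u − 5)(4u^2 + 17u + 82).
So |(4u^3 - 3u^2 - 3u + 3) − 413| = |u − 5|·|4u^2 + 17u + 82|.
Assume first that |u − 5| < 1, so |u| < 6. Then |4u^2 + 17u + 82| ≤ 4·6^2 + 17·6 + 82 = 328.
Hence |(4u^3 - 3u^2 - 3u + 3) − 413| ≤ 328|u − 5| < eps provided |u − 5| < eps/328.
Take delta = min(1, eps/328). Then 0 < |u − 5| < delta gives both |u − 5| < 1 and |u − 5| < eps/328, so |(4u^3 - 3u^2 - 3u + 3) − 413| < eps.

delta = min(1, eps/328)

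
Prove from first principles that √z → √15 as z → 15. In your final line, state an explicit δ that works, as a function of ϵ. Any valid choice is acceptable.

δ = min(15, √15·ϵ)

Suppose ϵ > 0. We want δ > 0 such that 0 < |z − 15| < δ implies |√z − √15| < ϵ.
Rationalise: √z − √15 = (z − 15)/(√z + √15), so |√z − √15| = |z − 15|/(√z + √15).
Restrict δ ≤ 15 so that |z − 15| < 15 forces z > 0, and then √z + √15 > √15.
Hence |√z − √15| < |z − 15|/√15, which is < ϵ once |z − 15| < √15·ϵ.
Take δ = min(15, √15·ϵ). If 0 < |z − 15| < δ then z > 0 and |√z − √15| < |z − 15|/√15 < ϵ.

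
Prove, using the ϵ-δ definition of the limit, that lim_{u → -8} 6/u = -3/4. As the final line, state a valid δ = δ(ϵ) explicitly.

Let ϵ > 0 be given. We seek δ > 0 such that 0 < |u + 8| < δ implies |6/u + 3/4| < ϵ.
|6/u + 3/4| = 6·|-8 − u|/(8·|u|) = 6|u + 8|/(8|u|).
Restrict δ ≤ 4. Then |u + 8| < 4 gives |u| > 4, so 8|u| > 32.
Then |6/u + 3/4| < 6|u + 8|/32, which is < ϵ when |u + 8| < (16/3)ϵ.
Take δ = min(4, (16/3)ϵ). Then 0 < |u + 8| < δ gives both |u + 8| < 4 and |u + 8| < (16/3)ϵ, so |6/u + 3/4| < ϵ.

δ = min(4, (16/3)ϵ)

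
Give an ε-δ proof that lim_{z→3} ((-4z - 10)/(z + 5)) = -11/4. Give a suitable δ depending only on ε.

δ = min(4, (16/5)ε)

Fix ε > 0. We want δ > 0 with 0 < |z − 3| < δ ⇒ |(-4z - 10)/(z + 5) + 11/4| < ε.
Combining over a common denominator, (-4z - 10)/(z + 5) + 11/4 = [(-4z - 10)·8 − (-22)·(z + 5)] / [8·(z + 5)] = -10(z − 3) / (8(z + 5)).
So |(-4z - 10)/(z + 5) + 11/4| = 10|z − 3| / (8·|z + 5|).
Require δ ≤ 4, so |z + 5| ≥ |8| − |z − 3| > 8 − 4 = 4.
Hence |(-4z - 10)/(z + 5) + 11/4| < 10|z − 3|/(8·4) = (5/16)|z − 3|, which is < ε once |z − 3| < (16/5)ε.
Take δ = min(4, (16/5)ε). Then 0 < |z − 3| < δ forces both bounds, so |(-4z - 10)/(z + 5) + 11/4| < ε.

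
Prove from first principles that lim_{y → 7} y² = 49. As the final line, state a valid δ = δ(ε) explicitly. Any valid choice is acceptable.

δ = min(1, ε/15)

Suppose ε > 0. We seek δ > 0 with 0 < |y − 7| < δ ⇒ |y² − 49| < ε.
Factor: y² − 49 = (y − 7)(y + 7), so |y² − 49| = |y − 7|·|y + 7|.
Restrict δ ≤ 1. Then |y − 7| < 1 gives |y| < 8, so by the triangle inequality |y + 7| ≤ 8 + 7 = 15.
Hence |y² − 49| ≤ 15|y − 7|, which is < ε once |y − 7| < ε/15.
Take δ = min(1, ε/15). If 0 < |y − 7| < δ then both bounds hold and |y² − 49| ≤ 15|y − 7| < 15·(ε/15) = ε.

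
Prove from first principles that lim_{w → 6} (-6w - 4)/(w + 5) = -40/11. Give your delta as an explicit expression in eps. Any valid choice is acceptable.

Let eps > 0 be given. We want delta > 0 with 0 < |w − 6| < delta ⇒ |(-6w - 4)/(w + 5) + 40/11| < eps.
Combining over a common denominator, (-6w - 4)/(w + 5) + 40/11 = [(-6w - 4)·11 − (-40)·(w + 5)] / [11·(w + 5)] = -26(w − 6) / (11(w + 5)).
So |(-6w - 4)/(w + 5) + 40/11| = 26|w − 6| / (11·|w + 5|).
Require delta ≤ 11/2, so |w + 5| ≥ |11| − |w − 6| > 11 − 11/2 = 11/2.
Hence |(-6w - 4)/(w + 5) + 40/11| < 26|w − 6|/(11·(11/2)) = (52/121)|w − 6|, which is < eps once |w − 6| < (121/52)eps.
Take delta = min(11/2, (121/52)eps). Then 0 < |w − 6| < delta forces both bounds, so |(-6w - 4)/(w + 5) + 40/11| < eps.

delta = min(11/2, (121/52)eps)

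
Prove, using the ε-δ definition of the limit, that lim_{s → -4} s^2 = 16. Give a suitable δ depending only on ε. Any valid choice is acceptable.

Suppose ε > 0. We seek δ > 0 with 0 < |s + 4| < δ ⇒ |s^2 − 16| < ε.
Factor: s^2 − 16 = (s + 4)(s - 4), so |s^2 − 16| = |s + 4|·|s - 4|.
Restrict δ ≤ 2. Then |s + 4| < 2 gives |s| < 6, so by the triangle inequality |s - 4| ≤ 6 + 4 = 10.
Hence |s^2 − 16| ≤ 10|s + 4|, which is < ε once |s + 4| < ε/10.
Take δ = min(2, ε/10). If 0 < |s + 4| < δ then both bounds hold and |s^2 − 16| ≤ 10|s + 4| < 10·(ε/10) = ε.

δ = min(2, ε/10)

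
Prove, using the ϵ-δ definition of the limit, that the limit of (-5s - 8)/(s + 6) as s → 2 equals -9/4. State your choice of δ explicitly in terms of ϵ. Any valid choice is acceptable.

δ = min(4, (16/11)ϵ)

Fix ϵ > 0. We want δ > 0 with 0 < |s − 2| < δ ⇒ |(-5s - 8)/(s + 6) + 9/4| < ϵ.
Combining over a common denominator, (-5s - 8)/(s + 6) + 9/4 = [(-5s - 8)·8 − (-18)·(s + 6)] / [8·(s + 6)] = -22(s − 2) / (8(s + 6)).
So |(-5s - 8)/(s + 6) + 9/4| = 22|s − 2| / (8·|s + 6|).
Restrict δ ≤ 4. Then |s − 2| < 4 gives |s + 6| = |(s − 2) + 8| ≥ 8 − 4 = 4.
Hence |(-5s - 8)/(s + 6) + 9/4| < 22|s − 2|/(8·4) = (11/16)|s − 2|, which is < ϵ once |s − 2| < (16/11)ϵ.
Take δ = min(4, (16/11)ϵ). Then 0 < |s − 2| < δ forces both bounds, so |(-5s - 8)/(s + 6) + 9/4| < ϵ.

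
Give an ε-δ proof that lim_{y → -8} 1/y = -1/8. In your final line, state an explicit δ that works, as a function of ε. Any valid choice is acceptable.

δ = min(4, 32ε)

Fix ε > 0. We seek δ > 0 such that 0 < |y + 8| < δ implies |1/y + 1/8| < ε.
|1/y + 1/8| = |-8 − y|/(8·|y|) = |y + 8|/(8|y|).
Restrict δ ≤ 4. Then |y + 8| < 4 gives |y| > 4, so 8|y| > 32.
Then |1/y + 1/8| < |y + 8|/32, which is < ε when |y + 8| < 32ε.
Take δ = min(4, 32ε). Then 0 < |y + 8| < δ gives both |y + 8| < 4 and |y + 8| < 32ε, so |1/y + 1/8| < ε.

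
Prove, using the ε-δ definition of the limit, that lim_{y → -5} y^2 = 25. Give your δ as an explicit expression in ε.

Let ε > 0. We seek δ > 0 with 0 < |y + 5| < δ ⇒ |y^2 − 25| < ε.
Factor: y^2 − 25 = (y + 5)(y - 5), so |y^2 − 25| = |y + 5|·|y - 5|.
Impose δ ≤ 2 so that |y| < 7; then |y - 5| ≤ 12.
Hence |y^2 − 25| ≤ 12|y + 5|, which is < ε once |y + 5| < ε/12.
Take δ = min(2, ε/12). If 0 < |y + 5| < δ then both bounds hold and |y^2 − 25| ≤ 12|y + 5| < 12·(ε/12) = ε.

δ = min(2, ε/12)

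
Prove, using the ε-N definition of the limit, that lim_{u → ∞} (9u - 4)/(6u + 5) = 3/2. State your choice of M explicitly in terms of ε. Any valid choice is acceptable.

Let ε > 0 be given. We seek M > 0 such that u > M implies |(9u - 4)/(6u + 5) − (3/2)| < ε.
(9u - 4)/(6u + 5) − (3/2) = (6(9u - 4) − 9(6u + 5)) / (6(6u + 5)) = -69/(6(6u + 5)).
For u > 0 we have 6u + 5 > 6u, so |(9u - 4)/(6u + 5) − (3/2)| = 69/(6(6u + 5)) < 69/(6·6u) = (23/12)/u.
Thus |(9u - 4)/(6u + 5) − (3/2)| < ε whenever u > (23/12)/ε.
Take M = (23/12)/ε. If u > M then |(9u - 4)/(6u + 5) − (3/2)| < (23/12)/u < ε.

M = (23/12)/ε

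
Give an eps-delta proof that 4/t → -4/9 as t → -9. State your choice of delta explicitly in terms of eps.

Let eps > 0 be given. We seek delta > 0 such that 0 < |t + 9| < delta implies |4/t + 4/9| < eps.
|4/t + 4/9| = 4·|-9 − t|/(9·|t|) = 4|t + 9|/(9|t|).
Require delta ≤ 9/2 so that |t| > 9 − 9/2 = 9/2, hence 9|t| > 81/2.
Then |4/t + 4/9| < 4|t + 9|/(81/2), which is < eps when |t + 9| < (81/8)eps.
Take delta = min(9/2, (81/8)eps). Then 0 < |t + 9| < delta gives both |t + 9| < 9/2 and |t + 9| < (81/8)eps, so |4/t + 4/9| < eps.

delta = min(9/2, (81/8)eps)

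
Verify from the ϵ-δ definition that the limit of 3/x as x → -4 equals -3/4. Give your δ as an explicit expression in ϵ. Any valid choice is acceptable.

δ = min(2, (8/3)ϵ)

Let ϵ > 0. We seek δ > 0 such that 0 < |x + 4| < δ implies |3/x + 3/4| < ϵ.
|3/x + 3/4| = 3·|-4 − x|/(4·|x|) = 3|x + 4|/(4|x|).
Restrict δ ≤ 2. Then |x + 4| < 2 gives |x| > 2, so 4|x| > 8.
Then |3/x + 3/4| < 3|x + 4|/8, which is < ϵ when |x + 4| < (8/3)ϵ.
Take δ = min(2, (8/3)ϵ). Then 0 < |x + 4| < δ gives both |x + 4| < 2 and |x + 4| < (8/3)ϵ, so |3/x + 3/4| < ϵ.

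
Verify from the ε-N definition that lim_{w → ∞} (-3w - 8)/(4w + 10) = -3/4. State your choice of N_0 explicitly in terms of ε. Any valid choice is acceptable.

Let ε > 0 be given. We seek N_0 > 0 such that w > N_0 implies |(-3w - 8)/(4w + 10) + 3/4| < ε.
(-3w - 8)/(4w + 10) + 3/4 = (4(-3w - 8) − (-3)(4w + 10)) / (4(4w + 10)) = -2/(4(4w + 10)).
For w > 0 we have 4w + 10 > 4w, so |(-3w - 8)/(4w + 10) + 3/4| = 2/(4(4w + 10)) < 2/(4·4w) = (1/8)/w.
Thus |(-3w - 8)/(4w + 10) + 3/4| < ε whenever w > (1/8)/ε.
Take N_0 = (1/8)/ε. If w > N_0 then |(-3w - 8)/(4w + 10) + 3/4| < (1/8)/w < ε.

N_0 = (1/8)/ε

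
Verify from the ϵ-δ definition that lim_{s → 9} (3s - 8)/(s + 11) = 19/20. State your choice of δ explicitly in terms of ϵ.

Fix ϵ > 0. We want δ > 0 with 0 < |s − 9| < δ ⇒ |(3s - 8)/(s + 11) − (19/20)| < ϵ.
Combining over a common denominator, (3s - 8)/(s + 11) − (19/20) = [(3s - 8)·20 − 19·(s + 11)] / [20·(s + 11)] = 41(s − 9) / (20(s + 11)).
So |(3s - 8)/(s + 11) − (19/20)| = 41|s − 9| / (20·|s + 11|).
Require δ ≤ 10, so |s + 11| ≥ |20| − |s − 9| > 20 − 10 = 10.
Hence |(3s - 8)/(s + 11) − (19/20)| < 41|s − 9|/(20·10) = (41/200)|s − 9|, which is < ϵ once |s − 9| < (200/41)ϵ.
Take δ = min(10, (200/41)ϵ). Then 0 < |s − 9| < δ forces both bounds, so |(3s - 8)/(s + 11) − (19/20)| < ϵ.

δ = min(10, (200/41)ϵ)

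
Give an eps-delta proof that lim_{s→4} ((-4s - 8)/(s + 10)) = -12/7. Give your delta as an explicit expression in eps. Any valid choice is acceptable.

delta = min(7, (49/16)eps)

Suppose eps > 0. We want delta > 0 with 0 < |s − 4| < delta ⇒ |(-4s - 8)/(s + 10) + 12/7| < eps.
Combining over a common denominator, (-4s - 8)/(s + 10) + 12/7 = [(-4s - 8)·14 − (-24)·(s + 10)] / [14·(s + 10)] = -32(s − 4) / (14(s + 10)).
So |(-4s - 8)/(s + 10) + 12/7| = 32|s − 4| / (14·|s + 10|).
Require delta ≤ 7, so |s + 10| ≥ |14| − |s − 4| > 14 − 7 = 7.
Hence |(-4s - 8)/(s + 10) + 12/7| < 32|s − 4|/(14·7) = (16/49)|s − 4|, which is < eps once |s − 4| < (49/16)eps.
Take delta = min(7, (49/16)eps). Then 0 < |s − 4| < delta forces both bounds, so |(-4s - 8)/(s + 10) + 12/7| < eps.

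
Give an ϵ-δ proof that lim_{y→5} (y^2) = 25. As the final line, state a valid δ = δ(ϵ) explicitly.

Let ϵ > 0 be given. We seek δ > 0 with 0 < |y − 5| < δ ⇒ |y^2 − 25| < ϵ.
Factor: y^2 − 25 = (y − 5)(y + 5), so |y^2 − 25| = |y − 5|·|y + 5|.
Impose δ ≤ 1 so that |y| < 6; then |y + 5| ≤ 11.
Hence |y^2 − 25| ≤ 11|y − 5|, which is < ϵ once |y − 5| < ϵ/11.
Take δ = min(1, ϵ/11). If 0 < |y − 5| < δ then both bounds hold and |y^2 − 25| ≤ 11|y − 5| < 11·(ϵ/11) = ϵ.

δ = min(1, ϵ/11)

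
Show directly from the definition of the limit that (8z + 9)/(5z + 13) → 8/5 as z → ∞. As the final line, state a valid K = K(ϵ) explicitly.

Let ϵ > 0. We seek K > 0 such that z > K implies |(8z + 9)/(5z + 13) − (8/5)| < ϵ.
(8z + 9)/(5z + 13) − (8/5) = (5(8z + 9) − 8(5z + 13)) / (5(5z + 13)) = -59/(5(5z + 13)).
For z > 0 we have 5z + 13 > 5z, so |(8z + 9)/(5z + 13) − (8/5)| = 59/(5(5z + 13)) < 59/(5·5z) = (59/25)/z.
Thus |(8z + 9)/(5z + 13) − (8/5)| < ϵ whenever z > (59/25)/ϵ.
Take K = (59/25)/ϵ. If z > K then |(8z + 9)/(5z + 13) − (8/5)| < (59/25)/z < ϵ.

K = (59/25)/ϵ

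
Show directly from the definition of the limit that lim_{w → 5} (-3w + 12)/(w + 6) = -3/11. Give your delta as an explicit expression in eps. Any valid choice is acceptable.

delta = min(11/2, (121/60)eps)

Fix eps > 0. We want delta > 0 with 0 < |w − 5| < delta ⇒ |(-3w + 12)/(w + 6) + 3/11| < eps.
Combining over a common denominator, (-3w + 12)/(w + 6) + 3/11 = [(-3w + 12)·11 − (-3)·(w + 6)] / [11·(w + 6)] = -30(w − 5) / (11(w + 6)).
So |(-3w + 12)/(w + 6) + 3/11| = 30|w − 5| / (11·|w + 6|).
Require delta ≤ 11/2, so |w + 6| ≥ |11| − |w − 5| > 11 − 11/2 = 11/2.
Hence |(-3w + 12)/(w + 6) + 3/11| < 30|w − 5|/(11·(11/2)) = (60/121)|w − 5|, which is < eps once |w − 5| < (121/60)eps.
Take delta = min(11/2, (121/60)eps). Then 0 < |w − 5| < delta forces both bounds, so |(-3w + 12)/(w + 6) + 3/11| < eps.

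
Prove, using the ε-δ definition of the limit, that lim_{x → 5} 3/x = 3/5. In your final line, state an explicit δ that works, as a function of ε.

Let ε > 0. We seek δ > 0 such that 0 < |x − 5| < δ implies |3/x − (3/5)| < ε.
|3/x − (3/5)| = 3·|5 − x|/(5·|x|) = 3|x − 5|/(5|x|).
Require δ ≤ 5/2 so that |x| > 5 − 5/2 = 5/2, hence 5|x| > 25/2.
Then |3/x − (3/5)| < 3|x − 5|/(25/2), which is < ε when |x − 5| < (25/6)ε.
Take δ = min(5/2, (25/6)ε). Then 0 < |x − 5| < δ gives both |x − 5| < 5/2 and |x − 5| < (25/6)ε, so |3/x − (3/5)| < ε.

δ = min(5/2, (25/6)ε)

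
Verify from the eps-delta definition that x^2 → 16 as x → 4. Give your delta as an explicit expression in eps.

Fix eps > 0. We seek delta > 0 with 0 < |x − 4| < delta ⇒ |x^2 − 16| < eps.
Factor: x^2 − 16 = (x − 4)(x + 4), so |x^2 − 16| = |x − 4|·|x + 4|.
Restrict delta ≤ 2. Then |x − 4| < 2 gives |x| < 6, so by the triangle inequality |x + 4| ≤ 6 + 4 = 10.
Hence |x^2 − 16| ≤ 10|x − 4|, which is < eps once |x − 4| < eps/10.
Take delta = min(2, eps/10). If 0 < |x − 4| < delta then both bounds hold and |x^2 − 16| ≤ 10|x − 4| < 10·(eps/10) = eps.

delta = min(2, eps/10)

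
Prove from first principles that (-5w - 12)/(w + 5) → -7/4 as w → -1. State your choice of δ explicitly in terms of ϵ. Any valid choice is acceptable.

δ = min(2, (8/13)ϵ)

Let ϵ > 0. We want δ > 0 with 0 < |w + 1| < δ ⇒ |(-5w - 12)/(w + 5) + 7/4| < ϵ.
Combining over a common denominator, (-5w - 12)/(w + 5) + 7/4 = [(-5w - 12)·4 − (-7)·(w + 5)] / [4·(w + 5)] = -13(w + 1) / (4(w + 5)).
So |(-5w - 12)/(w + 5) + 7/4| = 13|w + 1| / (4·|w + 5|).
Restrict δ ≤ 2. Then |w + 1| < 2 gives |w + 5| = |(w + 1) + 4| ≥ 4 − 2 = 2.
Hence |(-5w - 12)/(w + 5) + 7/4| < 13|w + 1|/(4·2) = (13/8)|w + 1|, which is < ϵ once |w + 1| < (8/13)ϵ.
Take δ = min(2, (8/13)ϵ). Then 0 < |w + 1| < δ forces both bounds, so |(-5w - 12)/(w + 5) + 7/4| < ϵ.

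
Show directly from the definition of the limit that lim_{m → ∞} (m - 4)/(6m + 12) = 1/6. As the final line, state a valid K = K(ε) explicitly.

Fix ε > 0. For m ≥ 1, |(m - 4)/(6m + 12) − (1/6)| = |-36|/(6(6m + 12)) = 36/(6(6m + 12)).
Since 6m + 12 ≥ 6m for m ≥ 1, this is ≤ 36/(6·6m) = 1/m.
So |(m - 4)/(6m + 12) − (1/6)| < ε whenever m > 1/ε.
Take K = 1/ε. If m > K then |(m - 4)/(6m + 12) − (1/6)| ≤ 1/m < ε.

K = 1/ε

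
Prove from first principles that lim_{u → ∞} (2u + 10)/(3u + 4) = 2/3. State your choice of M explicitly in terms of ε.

M = (22/9)/ε

Suppose ε > 0. We seek M > 0 such that u > M implies |(2u + 10)/(3u + 4) − (2/3)| < ε.
(2u + 10)/(3u + 4) − (2/3) = (3(2u + 10) − 2(3u + 4)) / (3(3u + 4)) = 22/(3(3u + 4)).
For u > 0 we have 3u + 4 > 3u, so |(2u + 10)/(3u + 4) − (2/3)| = 22/(3(3u + 4)) < 22/(3·3u) = (22/9)/u.
Thus |(2u + 10)/(3u + 4) − (2/3)| < ε whenever u > (22/9)/ε.
Take M = (22/9)/ε. If u > M then |(2u + 10)/(3u + 4) − (2/3)| < (22/9)/u < ε.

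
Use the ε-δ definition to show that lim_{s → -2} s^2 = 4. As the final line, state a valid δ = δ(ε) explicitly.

Suppose ε > 0. We seek δ > 0 with 0 < |s + 2| < δ ⇒ |s^2 − 4| < ε.
Factor: s^2 − 4 = (s + 2)(s - 2), so |s^2 − 4| = |s + 2|·|s - 2|.
Restrict δ ≤ 2. Then |s + 2| < 2 gives |s| < 4, so by the triangle inequality |s - 2| ≤ 4 + 2 = 6.
Hence |s^2 − 4| ≤ 6|s + 2|, which is < ε once |s + 2| < ε/6.
Take δ = min(2, ε/6). If 0 < |s + 2| < δ then both bounds hold and |s^2 − 4| ≤ 6|s + 2| < 6·(ε/6) = ε.

δ = min(2, ε/6)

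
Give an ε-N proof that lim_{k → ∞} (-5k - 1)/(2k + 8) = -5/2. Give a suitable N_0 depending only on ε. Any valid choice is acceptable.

Let ε > 0 be given. For k ≥ 1, |(-5k - 1)/(2k + 8) + 5/2| = |38|/(2(2k + 8)) = 38/(2(2k + 8)).
Since 2k + 8 ≥ 2k for k ≥ 1, this is ≤ 38/(2·2k) = (19/2)/k.
So |(-5k - 1)/(2k + 8) + 5/2| < ε whenever k > (19/2)/ε.
Take N_0 = (19/2)/ε. If k > N_0 then |(-5k - 1)/(2k + 8) + 5/2| ≤ (19/2)/k < ε.

N_0 = (19/2)/ε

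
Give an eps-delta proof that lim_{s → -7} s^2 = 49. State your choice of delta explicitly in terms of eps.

delta = min(2, eps/16)

Fix eps > 0. We seek delta > 0 with 0 < |s + 7| < delta ⇒ |s^2 − 49| < eps.
Factor: s^2 − 49 = (s + 7)(s - 7), so |s^2 − 49| = |s + 7|·|s - 7|.
Restrict delta ≤ 2. Then |s + 7| < 2 gives |s| < 9, so by the triangle inequality |s - 7| ≤ 9 + 7 = 16.
Hence |s^2 − 49| ≤ 16|s + 7|, which is < eps once |s + 7| < eps/16.
Take delta = min(2, eps/16). If 0 < |s + 7| < delta then both bounds hold and |s^2 − 49| ≤ 16|s + 7| < 16·(eps/16) = eps.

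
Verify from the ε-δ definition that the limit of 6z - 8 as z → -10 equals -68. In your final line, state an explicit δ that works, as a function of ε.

δ = ε/6

Let ε > 0 be given. We need δ > 0 so that 0 < |z + 10| < δ implies |(6z - 8) + 68| < ε.
|(6z - 8) + 68| = |6z + 60| = 6|z + 10|.
Thus it suffices that |z + 10| < ε/6.
Choosing δ = ε/6 gives |(6z - 8) + 68| = 6|z + 10| < ε whenever |z + 10| < δ.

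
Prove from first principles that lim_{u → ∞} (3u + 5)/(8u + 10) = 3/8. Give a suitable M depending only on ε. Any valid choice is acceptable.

M = (5/32)/ε

Suppose ε > 0. We seek M > 0 such that u > M implies |(3u + 5)/(8u + 10) − (3/8)| < ε.
(3u + 5)/(8u + 10) − (3/8) = (8(3u + 5) − 3(8u + 10)) / (8(8u + 10)) = 10/(8(8u + 10)).
For u > 0 we have 8u + 10 > 8u, so |(3u + 5)/(8u + 10) − (3/8)| = 10/(8(8u + 10)) < 10/(8·8u) = (5/32)/u.
Thus |(3u + 5)/(8u + 10) − (3/8)| < ε whenever u > (5/32)/ε.
Take M = (5/32)/ε. If u > M then |(3u + 5)/(8u + 10) − (3/8)| < (5/32)/u < ε.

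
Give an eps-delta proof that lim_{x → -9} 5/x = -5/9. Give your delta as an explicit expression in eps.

delta = min(9/2, (81/10)eps)

Suppose eps > 0. We seek delta > 0 such that 0 < |x + 9| < delta implies |5/x + 5/9| < eps.
|5/x + 5/9| = 5·|-9 − x|/(9·|x|) = 5|x + 9|/(9|x|).
Require delta ≤ 9/2 so that |x| > 9 − 9/2 = 9/2, hence 9|x| > 81/2.
Then |5/x + 5/9| < 5|x + 9|/(81/2), which is < eps when |x + 9| < (81/10)eps.
Take delta = min(9/2, (81/10)eps). Then 0 < |x + 9| < delta gives both |x + 9| < 9/2 and |x + 9| < (81/10)eps, so |5/x + 5/9| < eps.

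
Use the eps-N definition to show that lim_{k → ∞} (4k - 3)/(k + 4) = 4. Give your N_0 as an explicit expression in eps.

Let eps > 0 be given. For k ≥ 1, |(4k - 3)/(k + 4) − 4| = |-19|/((k + 4)) = 19/((k + 4)).
Since k + 4 ≥ k for k ≥ 1, this is ≤ 19/(k) = 19/k.
So |(4k - 3)/(k + 4) − 4| < eps whenever k > 19/eps.
Take N_0 = 19/eps. If k > N_0 then |(4k - 3)/(k + 4) − 4| ≤ 19/k < eps.

N_0 = 19/eps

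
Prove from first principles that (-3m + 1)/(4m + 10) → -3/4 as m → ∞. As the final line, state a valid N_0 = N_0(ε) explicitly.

N_0 = (17/8)/ε

Let ε > 0. For m ≥ 1, |(-3m + 1)/(4m + 10) + 3/4| = |34|/(4(4m + 10)) = 34/(4(4m + 10)).
Since 4m + 10 ≥ 4m for m ≥ 1, this is ≤ 34/(4·4m) = (17/8)/m.
So |(-3m + 1)/(4m + 10) + 3/4| < ε whenever m > (17/8)/ε.
Take N_0 = (17/8)/ε. If m > N_0 then |(-3m + 1)/(4m + 10) + 3/4| ≤ (17/8)/m < ε.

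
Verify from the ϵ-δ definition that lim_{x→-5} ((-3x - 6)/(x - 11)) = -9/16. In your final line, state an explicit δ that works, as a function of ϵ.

Let ϵ > 0. We want δ > 0 with 0 < |x + 5| < δ ⇒ |(-3x - 6)/(x - 11) + 9/16| < ϵ.
Combining over a common denominator, (-3x - 6)/(x - 11) + 9/16 = [(-3x - 6)·(-16) − 9·(x - 11)] / [(-16)·(x - 11)] = 39(x + 5) / ((-16)(x - 11)).
So |(-3x - 6)/(x - 11) + 9/16| = 39|x + 5| / (16·|x − 11|).
Require δ ≤ 8, so |x − 11| ≥ |-16| − |x + 5| > 16 − 8 = 8.
Hence |(-3x - 6)/(x - 11) + 9/16| < 39|x + 5|/(16·8) = (39/128)|x + 5|, which is < ϵ once |x + 5| < (128/39)ϵ.
Take δ = min(8, (128/39)ϵ). Then 0 < |x + 5| < δ forces both bounds, so |(-3x - 6)/(x - 11) + 9/16| < ϵ.

δ = min(8, (128/39)ϵ)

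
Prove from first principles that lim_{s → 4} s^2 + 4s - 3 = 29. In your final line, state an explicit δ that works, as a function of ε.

Let ε > 0 be given. We want δ > 0 such that 0 < |s − 4| < δ implies |(s^2 + 4s - 3) − 29| < ε.
(s^2 + 4s - 3) − 29 = s^2 + 4s - 32 = (s − 4)(s + 8).
So |(s^2 + 4s - 3) − 29| = |s − 4|·|s + 8|.
Require δ ≤ 1. Then |s − 4| < 1 gives |s| < 5, and by the triangle inequality |s + 8| ≤ 5 + 8 = 13.
Hence |(s^2 + 4s - 3) − 29| ≤ 13|s − 4| < ε provided |s − 4| < ε/13.
Take δ = min(1, ε/13). Then 0 < |s − 4| < δ gives both |s − 4| < 1 and |s − 4| < ε/13, so |(s^2 + 4s - 3) − 29| < ε.

δ = min(1, ε/13)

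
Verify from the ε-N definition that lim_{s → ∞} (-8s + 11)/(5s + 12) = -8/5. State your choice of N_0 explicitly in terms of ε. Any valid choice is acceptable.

Fix ε > 0. We seek N_0 > 0 such that s > N_0 implies |(-8s + 11)/(5s + 12) + 8/5| < ε.
(-8s + 11)/(5s + 12) + 8/5 = (5(-8s + 11) − (-8)(5s + 12)) / (5(5s + 12)) = 151/(5(5s + 12)).
For s > 0 we have 5s + 12 > 5s, so |(-8s + 11)/(5s + 12) + 8/5| = 151/(5(5s + 12)) < 151/(5·5s) = (151/25)/s.
Thus |(-8s + 11)/(5s + 12) + 8/5| < ε whenever s > (151/25)/ε.
Take N_0 = (151/25)/ε. If s > N_0 then |(-8s + 11)/(5s + 12) + 8/5| < (151/25)/s < ε.

N_0 = (151/25)/ε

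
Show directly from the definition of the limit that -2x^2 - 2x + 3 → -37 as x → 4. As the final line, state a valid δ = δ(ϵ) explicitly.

δ = min(1, ϵ/20)

Let ϵ > 0. We want δ > 0 such that 0 < |x − 4| < δ implies |(-2x^2 - 2x + 3) + 37| < ϵ.
(-2x^2 - 2x + 3) + 37 = -2x^2 - 2x + 40 = (x − 4)(-2x - 10).
So |(-2x^2 - 2x + 3) + 37| = |x − 4|·|-2x - 10|.
Require δ ≤ 1. Then |x − 4| < 1 gives |x| < 5, and by the triangle inequality |-2x - 10| ≤ 2·5 + 10 = 20.
Hence |(-2x^2 - 2x + 3) + 37| ≤ 20|x − 4| < ϵ provided |x − 4| < ϵ/20.
Choosing δ = min(1, ϵ/20) ensures both conditions, hence |(-2x^2 - 2x + 3) + 37| < ϵ.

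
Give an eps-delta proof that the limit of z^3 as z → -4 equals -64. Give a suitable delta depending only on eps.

delta = min(1, eps/61)

Suppose eps > 0. We seek delta > 0 with 0 < |z + 4| < delta ⇒ |z^3 + 64| < eps.
Factor: z^3 + 64 = (z + 4)(z^2 - 4z + 16), so |z^3 + 64| = |z + 4|·|z^2 - 4z + 16|.
Impose delta ≤ 1 so that |z| < 5; then |z^2 - 4z + 16| ≤ 61.
Hence |z^3 + 64| ≤ 61|z + 4|, which is < eps once |z + 4| < eps/61.
Take delta = min(1, eps/61). If 0 < |z + 4| < delta then both bounds hold and |z^3 + 64| ≤ 61|z + 4| < 61·(eps/61) = eps.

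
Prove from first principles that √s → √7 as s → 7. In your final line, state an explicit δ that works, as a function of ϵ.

δ = min(7, √7·ϵ)

Fix ϵ > 0. We want δ > 0 such that 0 < |s − 7| < δ implies |√s − √7| < ϵ.
Multiplying by the conjugate, |√s − √7| = |s − 7|/(√s + √7).
Restrict δ ≤ 7 so that |s − 7| < 7 forces s > 0, and then √s + √7 > √7.
Hence |√s − √7| < |s − 7|/√7, which is < ϵ once |s − 7| < √7·ϵ.
Take δ = min(7, √7·ϵ). If 0 < |s − 7| < δ then s > 0 and |√s − √7| < |s − 7|/√7 < ϵ.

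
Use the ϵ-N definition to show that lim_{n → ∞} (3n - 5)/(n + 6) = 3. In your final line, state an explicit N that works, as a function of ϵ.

Let ϵ > 0 be given. For n ≥ 1, |(3n - 5)/(n + 6) − 3| = |-23|/((n + 6)) = 23/((n + 6)).
Since n + 6 ≥ n for n ≥ 1, this is ≤ 23/(n) = 23/n.
So |(3n - 5)/(n + 6) − 3| < ϵ whenever n > 23/ϵ.
Take N = 23/ϵ. If n > N then |(3n - 5)/(n + 6) − 3| ≤ 23/n < ϵ.

N = 23/ϵ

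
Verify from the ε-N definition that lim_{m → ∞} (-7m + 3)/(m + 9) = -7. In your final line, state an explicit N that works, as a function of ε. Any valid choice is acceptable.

Fix ε > 0. For m ≥ 1, |(-7m + 3)/(m + 9) + 7| = |66|/((m + 9)) = 66/((m + 9)).
Since m + 9 ≥ m for m ≥ 1, this is ≤ 66/(m) = 66/m.
So |(-7m + 3)/(m + 9) + 7| < ε whenever m > 66/ε.
Take N = 66/ε. If m > N then |(-7m + 3)/(m + 9) + 7| ≤ 66/m < ε.

N = 66/ε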